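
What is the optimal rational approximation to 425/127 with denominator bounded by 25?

Expand x = 425/127 as a continued fraction with the Euclidean algorithm:
  425 = 3*127 + 44, so a_0 = 3.
  127 = 2*44 + 39, so a_1 = 2.
  44 = 1*39 + 5, so a_2 = 1.
  39 = 7*5 + 4, so a_3 = 7.
  5 = 1*4 + 1, so a_4 = 1.
  4 = 4*1 + 0, so a_5 = 4.
so x = [3; 2, 1, 7, 1, 4].
Convergents (p_i = a_i*p_{i-1} + p_{i-2}, q_i = a_i*q_{i-1} + q_{i-2} with p_{-2}=0, p_{-1}=1, q_{-2}=1, q_{-1}=0), until the denominator exceeds 25:
  i=0: a_0=3, p_0 = 3*1 + 0 = 3, q_0 = 3*0 + 1 = 1.
  i=1: a_1=2, p_1 = 2*3 + 1 = 7, q_1 = 2*1 + 0 = 2.
  i=2: a_2=1, p_2 = 1*7 + 3 = 10, q_2 = 1*2 + 1 = 3.
  i=3: a_3=7, p_3 = 7*10 + 7 = 77, q_3 = 7*3 + 2 = 23.
  i=4: a_4=1, p_4 = 1*77 + 10 = 87, q_4 = 1*23 + 3 = 26.
q_4 = 26 > 25, so the last convergent with denominator <= 25 is p_3/q_3 = 77/23.
The closest fraction with denominator <= 25 is either p_3/q_3 or the intermediate fraction (k*p_3 + p_2)/(k*q_3 + q_2) with the largest k >= 1 whose denominator stays <= 25; these approach x as k grows, and every other convergent or intermediate fraction in range is farther away.
Largest k: floor((25 - q_2)/q_3) = floor((25 - 3)/23) = 0.
Since k = 0, no intermediate fraction beyond p_3/q_3 has denominator <= 25, so the convergent 77/23 is the closest (its error is |425*23 - 77*127|/(127*23) = 4/2921).

77/23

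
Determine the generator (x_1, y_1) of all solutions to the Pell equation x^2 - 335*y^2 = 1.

(x, y) = (604, 33)

First expand sqrt(335) as a continued fraction. With x_i = (sqrt(335) + m_i)/d_i and (m_0, d_0) = (0, 1): a_0 = floor(sqrt(335)) = 18, since 18^2 = 324 <= 335 < 361 = 19^2.
Iterate m_{i+1} = d_i*a_i - m_i, d_{i+1} = (335 - m_{i+1}^2)/d_i, a_{i+1} = floor((a_0 + m_{i+1})/d_{i+1}):
  m_1 = 1*18 - 0 = 18, d_1 = (335 - 18^2)/1 = 11/1 = 11, a_1 = floor((18 + 18)/11) = 3.
  m_2 = 11*3 - 18 = 15, d_2 = (335 - 15^2)/11 = 110/11 = 10, a_2 = floor((18 + 15)/10) = 3.
  m_3 = 10*3 - 15 = 15, d_3 = (335 - 15^2)/10 = 110/10 = 11, a_3 = floor((18 + 15)/11) = 3.
  m_4 = 11*3 - 15 = 18, d_4 = (335 - 18^2)/11 = 11/11 = 1, a_4 = floor((18 + 18)/1) = 36.
  m_5 = 1*36 - 18 = 18, d_5 = (335 - 18^2)/1 = 11/1 = 11: (m_5, d_5) = (m_1, d_1) = (18, 11), so from here the quotients repeat a_1, ..., a_4; the period length is 4.
So sqrt(335) = [18; (3, 3, 3, 36)] with period length k = 4.
k is even, so the fundamental solution of x^2 - 335y^2 = 1 is (p_{k-1}, q_{k-1}) = (p_3, q_3); compute convergents through index 3.
Convergents (p_i = a_i*p_{i-1} + p_{i-2}, q_i = a_i*q_{i-1} + q_{i-2} with p_{-2}=0, p_{-1}=1, q_{-2}=1, q_{-1}=0):
  i=0: a_0=18, p_0 = 18*1 + 0 = 18, q_0 = 18*0 + 1 = 1.
  i=1: a_1=3, p_1 = 3*18 + 1 = 55, q_1 = 3*1 + 0 = 3.
  i=2: a_2=3, p_2 = 3*55 + 18 = 183, q_2 = 3*3 + 1 = 10.
  i=3: a_3=3, p_3 = 3*183 + 55 = 604, q_3 = 3*10 + 3 = 33.
Check: 604^2 - 335*33^2 = 364816 - 364815 = 1, so (x, y) = (604, 33) solves the equation, and by the theorem it is the least positive solution.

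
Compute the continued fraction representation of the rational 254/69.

Run the Euclidean algorithm on 254 and 69; the successive quotients are the partial quotients a_0, a_1, ... (each step inverts the fractional part left over by the previous one):
  254 = 3*69 + 47, so a_0 = 3.
  69 = 1*47 + 22, so a_1 = 1.
  47 = 2*22 + 3, so a_2 = 2.
  22 = 7*3 + 1, so a_3 = 7.
  3 = 3*1 + 0, so a_4 = 3.
The remainder reaches 0 after 5 divisions, so the expansion has 5 partial quotients, read off in order.

[3; 1, 2, 7, 3]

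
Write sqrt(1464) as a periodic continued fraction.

[38; (3, 1, 4, 2, 1, 5, 1, 2, 4, 1, 3, 76)]

Write x_i = (sqrt(1464) + m_i)/d_i with (m_0, d_0) = (0, 1). a_0 = floor(sqrt(1464)) = 38, since 38^2 = 1444 <= 1464 < 1521 = 39^2.
Iterate m_{i+1} = d_i*a_i - m_i, d_{i+1} = (1464 - m_{i+1}^2)/d_i, a_{i+1} = floor((a_0 + m_{i+1})/d_{i+1}):
  m_1 = 1*38 - 0 = 38, d_1 = (1464 - 38^2)/1 = 20/1 = 20, a_1 = floor((38 + 38)/20) = 3.
  m_2 = 20*3 - 38 = 22, d_2 = (1464 - 22^2)/20 = 980/20 = 49, a_2 = floor((38 + 22)/49) = 1.
  m_3 = 49*1 - 22 = 27, d_3 = (1464 - 27^2)/49 = 735/49 = 15, a_3 = floor((38 + 27)/15) = 4.
  m_4 = 15*4 - 27 = 33, d_4 = (1464 - 33^2)/15 = 375/15 = 25, a_4 = floor((38 + 33)/25) = 2.
  m_5 = 25*2 - 33 = 17, d_5 = (1464 - 17^2)/25 = 1175/25 = 47, a_5 = floor((38 + 17)/47) = 1.
  m_6 = 47*1 - 17 = 30, d_6 = (1464 - 30^2)/47 = 564/47 = 12, a_6 = floor((38 + 30)/12) = 5.
  m_7 = 12*5 - 30 = 30, d_7 = (1464 - 30^2)/12 = 564/12 = 47, a_7 = floor((38 + 30)/47) = 1.
  m_8 = 47*1 - 30 = 17, d_8 = (1464 - 17^2)/47 = 1175/47 = 25, a_8 = floor((38 + 17)/25) = 2.
  m_9 = 25*2 - 17 = 33, d_9 = (1464 - 33^2)/25 = 375/25 = 15, a_9 = floor((38 + 33)/15) = 4.
  m_10 = 15*4 - 33 = 27, d_10 = (1464 - 27^2)/15 = 735/15 = 49, a_10 = floor((38 + 27)/49) = 1.
  m_11 = 49*1 - 27 = 22, d_11 = (1464 - 22^2)/49 = 980/49 = 20, a_11 = floor((38 + 22)/20) = 3.
  m_12 = 20*3 - 22 = 38, d_12 = (1464 - 38^2)/20 = 20/20 = 1, a_12 = floor((38 + 38)/1) = 76.
  m_13 = 1*76 - 38 = 38, d_13 = (1464 - 38^2)/1 = 20/1 = 20: (m_13, d_13) = (m_1, d_1) = (38, 20), so from here the quotients repeat a_1, ..., a_12; the period length is 12.
Hence the expansion of sqrt(1464) is a_0 = 38 followed by the repeating block 3, 1, 4, 2, 1, 5, 1, 2, 4, 1, 3, 76 (period 12).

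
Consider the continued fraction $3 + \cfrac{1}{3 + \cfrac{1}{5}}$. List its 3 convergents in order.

Using the convergent recurrence p_i = a_i*p_{i-1} + p_{i-2}, q_i = a_i*q_{i-1} + q_{i-2} with p_{-2}=0, p_{-1}=1, q_{-2}=1, q_{-1}=0:
  i=0: a_0=3, p_0 = 3*1 + 0 = 3, q_0 = 3*0 + 1 = 1.
  i=1: a_1=3, p_1 = 3*3 + 1 = 10, q_1 = 3*1 + 0 = 3.
  i=2: a_2=5, p_2 = 5*10 + 3 = 53, q_2 = 5*3 + 1 = 16.

3/1, 10/3, 53/16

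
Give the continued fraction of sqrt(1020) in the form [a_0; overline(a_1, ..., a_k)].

Write x_i = (sqrt(1020) + m_i)/d_i with (m_0, d_0) = (0, 1). a_0 = floor(sqrt(1020)) = 31, since 31^2 = 961 <= 1020 < 1024 = 32^2.
Iterate m_{i+1} = d_i*a_i - m_i, d_{i+1} = (1020 - m_{i+1}^2)/d_i, a_{i+1} = floor((a_0 + m_{i+1})/d_{i+1}):
  m_1 = 1*31 - 0 = 31, d_1 = (1020 - 31^2)/1 = 59/1 = 59, a_1 = floor((31 + 31)/59) = 1.
  m_2 = 59*1 - 31 = 28, d_2 = (1020 - 28^2)/59 = 236/59 = 4, a_2 = floor((31 + 28)/4) = 14.
  m_3 = 4*14 - 28 = 28, d_3 = (1020 - 28^2)/4 = 236/4 = 59, a_3 = floor((31 + 28)/59) = 1.
  m_4 = 59*1 - 28 = 31, d_4 = (1020 - 31^2)/59 = 59/59 = 1, a_4 = floor((31 + 31)/1) = 62.
  m_5 = 1*62 - 31 = 31, d_5 = (1020 - 31^2)/1 = 59/1 = 59: (m_5, d_5) = (m_1, d_1) = (31, 59), so from here the quotients repeat a_1, ..., a_4; the period length is 4.
Hence the expansion of sqrt(1020) is a_0 = 31 followed by the repeating block 1, 14, 1, 62 (period 4).

[31; overline(1, 14, 1, 62)]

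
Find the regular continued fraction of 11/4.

[2; 1, 3]

Run the Euclidean algorithm on 11 and 4; the successive quotients are the partial quotients a_0, a_1, ... (each step inverts the fractional part left over by the previous one):
  11 = 2*4 + 3, so a_0 = 2.
  4 = 1*3 + 1, so a_1 = 1.
  3 = 3*1 + 0, so a_2 = 3.
The remainder reaches 0 after 3 divisions, so the expansion has 3 partial quotients, read off in order.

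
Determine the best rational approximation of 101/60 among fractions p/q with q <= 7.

Expand x = 101/60 as a continued fraction with the Euclidean algorithm:
  101 = 1*60 + 41, so a_0 = 1.
  60 = 1*41 + 19, so a_1 = 1.
  41 = 2*19 + 3, so a_2 = 2.
  19 = 6*3 + 1, so a_3 = 6.
  3 = 3*1 + 0, so a_4 = 3.
so x = [1; 1, 2, 6, 3].
Convergents (p_i = a_i*p_{i-1} + p_{i-2}, q_i = a_i*q_{i-1} + q_{i-2} with p_{-2}=0, p_{-1}=1, q_{-2}=1, q_{-1}=0), until the denominator exceeds 7:
  i=0: a_0=1, p_0 = 1*1 + 0 = 1, q_0 = 1*0 + 1 = 1.
  i=1: a_1=1, p_1 = 1*1 + 1 = 2, q_1 = 1*1 + 0 = 1.
  i=2: a_2=2, p_2 = 2*2 + 1 = 5, q_2 = 2*1 + 1 = 3.
  i=3: a_3=6, p_3 = 6*5 + 2 = 32, q_3 = 6*3 + 1 = 19.
q_3 = 19 > 7, so the last convergent with denominator <= 7 is p_2/q_2 = 5/3.
The closest fraction with denominator <= 7 is either p_2/q_2 or the intermediate fraction (k*p_2 + p_1)/(k*q_2 + q_1) with the largest k >= 1 whose denominator stays <= 7; these approach x as k grows, and every other convergent or intermediate fraction in range is farther away.
Largest k: floor((7 - q_1)/q_2) = floor((7 - 1)/3) = 2.
That gives (2*5 + 2)/(2*3 + 1) = 12/7.
Compare the errors: |x - 5/3| = |101*3 - 5*60|/(60*3) = 3/180, and |x - 12/7| = |101*7 - 12*60|/(60*7) = 13/420.
Cross-multiplying, 3*420 = 1260 < 2340 = 13*180, so 3/180 is smaller: the convergent 5/3 is closer to x than 12/7.

5/3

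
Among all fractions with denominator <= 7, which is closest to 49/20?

Expand x = 49/20 as a continued fraction with the Euclidean algorithm:
  49 = 2*20 + 9, so a_0 = 2.
  20 = 2*9 + 2, so a_1 = 2.
  9 = 4*2 + 1, so a_2 = 4.
  2 = 2*1 + 0, so a_3 = 2.
so x = [2; 2, 4, 2].
Convergents (p_i = a_i*p_{i-1} + p_{i-2}, q_i = a_i*q_{i-1} + q_{i-2} with p_{-2}=0, p_{-1}=1, q_{-2}=1, q_{-1}=0), until the denominator exceeds 7:
  i=0: a_0=2, p_0 = 2*1 + 0 = 2, q_0 = 2*0 + 1 = 1.
  i=1: a_1=2, p_1 = 2*2 + 1 = 5, q_1 = 2*1 + 0 = 2.
  i=2: a_2=4, p_2 = 4*5 + 2 = 22, q_2 = 4*2 + 1 = 9.
q_2 = 9 > 7, so the last convergent with denominator <= 7 is p_1/q_1 = 5/2.
The closest fraction with denominator <= 7 is either p_1/q_1 or the intermediate fraction (k*p_1 + p_0)/(k*q_1 + q_0) with the largest k >= 1 whose denominator stays <= 7; these approach x as k grows, and every other convergent or intermediate fraction in range is farther away.
Largest k: floor((7 - q_0)/q_1) = floor((7 - 1)/2) = 3.
That gives (3*5 + 2)/(3*2 + 1) = 17/7.
Compare the errors: |x - 5/2| = |49*2 - 5*20|/(20*2) = 2/40, and |x - 17/7| = |49*7 - 17*20|/(20*7) = 3/140.
Cross-multiplying, 3*40 = 120 < 280 = 2*140, so 3/140 is smaller: the intermediate fraction 17/7 is closer to x than 5/2.

17/7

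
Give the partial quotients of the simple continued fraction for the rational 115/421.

Run the Euclidean algorithm on 115 and 421; the successive quotients are the partial quotients a_0, a_1, ... (each step inverts the fractional part left over by the previous one):
  115 = 0*421 + 115, so a_0 = 0.
  421 = 3*115 + 76, so a_1 = 3.
  115 = 1*76 + 39, so a_2 = 1.
  76 = 1*39 + 37, so a_3 = 1.
  39 = 1*37 + 2, so a_4 = 1.
  37 = 18*2 + 1, so a_5 = 18.
  2 = 2*1 + 0, so a_6 = 2.
The remainder reaches 0 after 7 divisions, so the expansion has 7 partial quotients, read off in order.

[0; 3, 1, 1, 1, 18, 2]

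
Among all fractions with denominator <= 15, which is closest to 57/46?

16/13

Expand x = 57/46 as a continued fraction with the Euclidean algorithm:
  57 = 1*46 + 11, so a_0 = 1.
  46 = 4*11 + 2, so a_1 = 4.
  11 = 5*2 + 1, so a_2 = 5.
  2 = 2*1 + 0, so a_3 = 2.
so x = [1; 4, 5, 2].
Convergents (p_i = a_i*p_{i-1} + p_{i-2}, q_i = a_i*q_{i-1} + q_{i-2} with p_{-2}=0, p_{-1}=1, q_{-2}=1, q_{-1}=0), until the denominator exceeds 15:
  i=0: a_0=1, p_0 = 1*1 + 0 = 1, q_0 = 1*0 + 1 = 1.
  i=1: a_1=4, p_1 = 4*1 + 1 = 5, q_1 = 4*1 + 0 = 4.
  i=2: a_2=5, p_2 = 5*5 + 1 = 26, q_2 = 5*4 + 1 = 21.
q_2 = 21 > 15, so the last convergent with denominator <= 15 is p_1/q_1 = 5/4.
The closest fraction with denominator <= 15 is either p_1/q_1 or the intermediate fraction (k*p_1 + p_0)/(k*q_1 + q_0) with the largest k >= 1 whose denominator stays <= 15; these approach x as k grows, and every other convergent or intermediate fraction in range is farther away.
Largest k: floor((15 - q_0)/q_1) = floor((15 - 1)/4) = 3.
That gives (3*5 + 1)/(3*4 + 1) = 16/13.
Compare the errors: |x - 5/4| = |57*4 - 5*46|/(46*4) = 2/184, and |x - 16/13| = |57*13 - 16*46|/(46*13) = 5/598.
Cross-multiplying, 5*184 = 920 < 1196 = 2*598, so 5/598 is smaller: the intermediate fraction 16/13 is closer to x than 5/4.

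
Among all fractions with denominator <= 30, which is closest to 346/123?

Expand x = 346/123 as a continued fraction with the Euclidean algorithm:
  346 = 2*123 + 100, so a_0 = 2.
  123 = 1*100 + 23, so a_1 = 1.
  100 = 4*23 + 8, so a_2 = 4.
  23 = 2*8 + 7, so a_3 = 2.
  8 = 1*7 + 1, so a_4 = 1.
  7 = 7*1 + 0, so a_5 = 7.
so x = [2; 1, 4, 2, 1, 7].
Convergents (p_i = a_i*p_{i-1} + p_{i-2}, q_i = a_i*q_{i-1} + q_{i-2} with p_{-2}=0, p_{-1}=1, q_{-2}=1, q_{-1}=0), until the denominator exceeds 30:
  i=0: a_0=2, p_0 = 2*1 + 0 = 2, q_0 = 2*0 + 1 = 1.
  i=1: a_1=1, p_1 = 1*2 + 1 = 3, q_1 = 1*1 + 0 = 1.
  i=2: a_2=4, p_2 = 4*3 + 2 = 14, q_2 = 4*1 + 1 = 5.
  i=3: a_3=2, p_3 = 2*14 + 3 = 31, q_3 = 2*5 + 1 = 11.
  i=4: a_4=1, p_4 = 1*31 + 14 = 45, q_4 = 1*11 + 5 = 16.
  i=5: a_5=7, p_5 = 7*45 + 31 = 346, q_5 = 7*16 + 11 = 123.
q_5 = 123 > 30, so the last convergent with denominator <= 30 is p_4/q_4 = 45/16.
The closest fraction with denominator <= 30 is either p_4/q_4 or the intermediate fraction (k*p_4 + p_3)/(k*q_4 + q_3) with the largest k >= 1 whose denominator stays <= 30; these approach x as k grows, and every other convergent or intermediate fraction in range is farther away.
Largest k: floor((30 - q_3)/q_4) = floor((30 - 11)/16) = 1.
That gives (1*45 + 31)/(1*16 + 11) = 76/27.
Compare the errors: |x - 45/16| = |346*16 - 45*123|/(123*16) = 1/1968, and |x - 76/27| = |346*27 - 76*123|/(123*27) = 6/3321.
Cross-multiplying, 1*3321 = 3321 < 11808 = 6*1968, so 1/1968 is smaller: the convergent 45/16 is closer to x than 76/27.

45/16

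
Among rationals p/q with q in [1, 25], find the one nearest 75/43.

40/23

Expand x = 75/43 as a continued fraction with the Euclidean algorithm:
  75 = 1*43 + 32, so a_0 = 1.
  43 = 1*32 + 11, so a_1 = 1.
  32 = 2*11 + 10, so a_2 = 2.
  11 = 1*10 + 1, so a_3 = 1.
  10 = 10*1 + 0, so a_4 = 10.
so x = [1; 1, 2, 1, 10].
Convergents (p_i = a_i*p_{i-1} + p_{i-2}, q_i = a_i*q_{i-1} + q_{i-2} with p_{-2}=0, p_{-1}=1, q_{-2}=1, q_{-1}=0), until the denominator exceeds 25:
  i=0: a_0=1, p_0 = 1*1 + 0 = 1, q_0 = 1*0 + 1 = 1.
  i=1: a_1=1, p_1 = 1*1 + 1 = 2, q_1 = 1*1 + 0 = 1.
  i=2: a_2=2, p_2 = 2*2 + 1 = 5, q_2 = 2*1 + 1 = 3.
  i=3: a_3=1, p_3 = 1*5 + 2 = 7, q_3 = 1*3 + 1 = 4.
  i=4: a_4=10, p_4 = 10*7 + 5 = 75, q_4 = 10*4 + 3 = 43.
q_4 = 43 > 25, so the last convergent with denominator <= 25 is p_3/q_3 = 7/4.
The closest fraction with denominator <= 25 is either p_3/q_3 or the intermediate fraction (k*p_3 + p_2)/(k*q_3 + q_2) with the largest k >= 1 whose denominator stays <= 25; these approach x as k grows, and every other convergent or intermediate fraction in range is farther away.
Largest k: floor((25 - q_2)/q_3) = floor((25 - 3)/4) = 5.
That gives (5*7 + 5)/(5*4 + 3) = 40/23.
Compare the errors: |x - 7/4| = |75*4 - 7*43|/(43*4) = 1/172, and |x - 40/23| = |75*23 - 40*43|/(43*23) = 5/989.
Cross-multiplying, 5*172 = 860 < 989 = 1*989, so 5/989 is smaller: the intermediate fraction 40/23 is closer to x than 7/4.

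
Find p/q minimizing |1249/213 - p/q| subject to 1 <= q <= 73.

129/22

Expand x = 1249/213 as a continued fraction with the Euclidean algorithm:
  1249 = 5*213 + 184, so a_0 = 5.
  213 = 1*184 + 29, so a_1 = 1.
  184 = 6*29 + 10, so a_2 = 6.
  29 = 2*10 + 9, so a_3 = 2.
  10 = 1*9 + 1, so a_4 = 1.
  9 = 9*1 + 0, so a_5 = 9.
so x = [5; 1, 6, 2, 1, 9].
Convergents (p_i = a_i*p_{i-1} + p_{i-2}, q_i = a_i*q_{i-1} + q_{i-2} with p_{-2}=0, p_{-1}=1, q_{-2}=1, q_{-1}=0), until the denominator exceeds 73:
  i=0: a_0=5, p_0 = 5*1 + 0 = 5, q_0 = 5*0 + 1 = 1.
  i=1: a_1=1, p_1 = 1*5 + 1 = 6, q_1 = 1*1 + 0 = 1.
  i=2: a_2=6, p_2 = 6*6 + 5 = 41, q_2 = 6*1 + 1 = 7.
  i=3: a_3=2, p_3 = 2*41 + 6 = 88, q_3 = 2*7 + 1 = 15.
  i=4: a_4=1, p_4 = 1*88 + 41 = 129, q_4 = 1*15 + 7 = 22.
  i=5: a_5=9, p_5 = 9*129 + 88 = 1249, q_5 = 9*22 + 15 = 213.
q_5 = 213 > 73, so the last convergent with denominator <= 73 is p_4/q_4 = 129/22.
The closest fraction with denominator <= 73 is either p_4/q_4 or the intermediate fraction (k*p_4 + p_3)/(k*q_4 + q_3) with the largest k >= 1 whose denominator stays <= 73; these approach x as k grows, and every other convergent or intermediate fraction in range is farther away.
Largest k: floor((73 - q_3)/q_4) = floor((73 - 15)/22) = 2.
That gives (2*129 + 88)/(2*22 + 15) = 346/59.
Compare the errors: |x - 129/22| = |1249*22 - 129*213|/(213*22) = 1/4686, and |x - 346/59| = |1249*59 - 346*213|/(213*59) = 7/12567.
Cross-multiplying, 1*12567 = 12567 < 32802 = 7*4686, so 1/4686 is smaller: the convergent 129/22 is closer to x than 346/59.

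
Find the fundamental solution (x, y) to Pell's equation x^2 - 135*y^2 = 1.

(x, y) = (244, 21)

First expand sqrt(135) as a continued fraction. With x_i = (sqrt(135) + m_i)/d_i and (m_0, d_0) = (0, 1): a_0 = floor(sqrt(135)) = 11, since 11^2 = 121 <= 135 < 144 = 12^2.
Iterate m_{i+1} = d_i*a_i - m_i, d_{i+1} = (135 - m_{i+1}^2)/d_i, a_{i+1} = floor((a_0 + m_{i+1})/d_{i+1}):
  m_1 = 1*11 - 0 = 11, d_1 = (135 - 11^2)/1 = 14/1 = 14, a_1 = floor((11 + 11)/14) = 1.
  m_2 = 14*1 - 11 = 3, d_2 = (135 - 3^2)/14 = 126/14 = 9, a_2 = floor((11 + 3)/9) = 1.
  m_3 = 9*1 - 3 = 6, d_3 = (135 - 6^2)/9 = 99/9 = 11, a_3 = floor((11 + 6)/11) = 1.
  m_4 = 11*1 - 6 = 5, d_4 = (135 - 5^2)/11 = 110/11 = 10, a_4 = floor((11 + 5)/10) = 1.
  m_5 = 10*1 - 5 = 5, d_5 = (135 - 5^2)/10 = 110/10 = 11, a_5 = floor((11 + 5)/11) = 1.
  m_6 = 11*1 - 5 = 6, d_6 = (135 - 6^2)/11 = 99/11 = 9, a_6 = floor((11 + 6)/9) = 1.
  m_7 = 9*1 - 6 = 3, d_7 = (135 - 3^2)/9 = 126/9 = 14, a_7 = floor((11 + 3)/14) = 1.
  m_8 = 14*1 - 3 = 11, d_8 = (135 - 11^2)/14 = 14/14 = 1, a_8 = floor((11 + 11)/1) = 22.
  m_9 = 1*22 - 11 = 11, d_9 = (135 - 11^2)/1 = 14/1 = 14: (m_9, d_9) = (m_1, d_1) = (11, 14), so from here the quotients repeat a_1, ..., a_8; the period length is 8.
So sqrt(135) = [11; (1, 1, 1, 1, 1, 1, 1, 22)] with period length k = 8.
k is even, so the fundamental solution of x^2 - 135y^2 = 1 is (p_{k-1}, q_{k-1}) = (p_7, q_7); compute convergents through index 7.
Convergents (p_i = a_i*p_{i-1} + p_{i-2}, q_i = a_i*q_{i-1} + q_{i-2} with p_{-2}=0, p_{-1}=1, q_{-2}=1, q_{-1}=0):
  i=0: a_0=11, p_0 = 11*1 + 0 = 11, q_0 = 11*0 + 1 = 1.
  i=1: a_1=1, p_1 = 1*11 + 1 = 12, q_1 = 1*1 + 0 = 1.
  i=2: a_2=1, p_2 = 1*12 + 11 = 23, q_2 = 1*1 + 1 = 2.
  i=3: a_3=1, p_3 = 1*23 + 12 = 35, q_3 = 1*2 + 1 = 3.
  i=4: a_4=1, p_4 = 1*35 + 23 = 58, q_4 = 1*3 + 2 = 5.
  i=5: a_5=1, p_5 = 1*58 + 35 = 93, q_5 = 1*5 + 3 = 8.
  i=6: a_6=1, p_6 = 1*93 + 58 = 151, q_6 = 1*8 + 5 = 13.
  i=7: a_7=1, p_7 = 1*151 + 93 = 244, q_7 = 1*13 + 8 = 21.
Check: 244^2 - 135*21^2 = 59536 - 59535 = 1, so (x, y) = (244, 21) solves the equation, and by the theorem it is the least positive solution.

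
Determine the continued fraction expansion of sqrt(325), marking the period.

[18; (36)]

Write x_i = (sqrt(325) + m_i)/d_i with (m_0, d_0) = (0, 1). a_0 = floor(sqrt(325)) = 18, since 18^2 = 324 <= 325 < 361 = 19^2.
Iterate m_{i+1} = d_i*a_i - m_i, d_{i+1} = (325 - m_{i+1}^2)/d_i, a_{i+1} = floor((a_0 + m_{i+1})/d_{i+1}):
  m_1 = 1*18 - 0 = 18, d_1 = (325 - 18^2)/1 = 1/1 = 1, a_1 = floor((18 + 18)/1) = 36.
  m_2 = 1*36 - 18 = 18, d_2 = (325 - 18^2)/1 = 1/1 = 1: (m_2, d_2) = (m_1, d_1) = (18, 1), so from here the quotient a_1 repeats; the period length is 1.
Hence the expansion of sqrt(325) is a_0 = 18 followed by the repeating block 36 (period 1).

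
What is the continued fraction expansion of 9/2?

Run the Euclidean algorithm on 9 and 2; the successive quotients are the partial quotients a_0, a_1, ... (each step inverts the fractional part left over by the previous one):
  9 = 4*2 + 1, so a_0 = 4.
  2 = 2*1 + 0, so a_1 = 2.
The remainder reaches 0 after 2 divisions, so the expansion has 2 partial quotients, read off in order.

[4; 2]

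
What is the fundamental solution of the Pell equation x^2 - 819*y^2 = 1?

(x, y) = (1574, 55)

First expand sqrt(819) as a continued fraction. With x_i = (sqrt(819) + m_i)/d_i and (m_0, d_0) = (0, 1): a_0 = floor(sqrt(819)) = 28, since 28^2 = 784 <= 819 < 841 = 29^2.
Iterate m_{i+1} = d_i*a_i - m_i, d_{i+1} = (819 - m_{i+1}^2)/d_i, a_{i+1} = floor((a_0 + m_{i+1})/d_{i+1}):
  m_1 = 1*28 - 0 = 28, d_1 = (819 - 28^2)/1 = 35/1 = 35, a_1 = floor((28 + 28)/35) = 1.
  m_2 = 35*1 - 28 = 7, d_2 = (819 - 7^2)/35 = 770/35 = 22, a_2 = floor((28 + 7)/22) = 1.
  m_3 = 22*1 - 7 = 15, d_3 = (819 - 15^2)/22 = 594/22 = 27, a_3 = floor((28 + 15)/27) = 1.
  m_4 = 27*1 - 15 = 12, d_4 = (819 - 12^2)/27 = 675/27 = 25, a_4 = floor((28 + 12)/25) = 1.
  m_5 = 25*1 - 12 = 13, d_5 = (819 - 13^2)/25 = 650/25 = 26, a_5 = floor((28 + 13)/26) = 1.
  m_6 = 26*1 - 13 = 13, d_6 = (819 - 13^2)/26 = 650/26 = 25, a_6 = floor((28 + 13)/25) = 1.
  m_7 = 25*1 - 13 = 12, d_7 = (819 - 12^2)/25 = 675/25 = 27, a_7 = floor((28 + 12)/27) = 1.
  m_8 = 27*1 - 12 = 15, d_8 = (819 - 15^2)/27 = 594/27 = 22, a_8 = floor((28 + 15)/22) = 1.
  m_9 = 22*1 - 15 = 7, d_9 = (819 - 7^2)/22 = 770/22 = 35, a_9 = floor((28 + 7)/35) = 1.
  m_10 = 35*1 - 7 = 28, d_10 = (819 - 28^2)/35 = 35/35 = 1, a_10 = floor((28 + 28)/1) = 56.
  m_11 = 1*56 - 28 = 28, d_11 = (819 - 28^2)/1 = 35/1 = 35: (m_11, d_11) = (m_1, d_1) = (28, 35), so from here the quotients repeat a_1, ..., a_10; the period length is 10.
So sqrt(819) = [28; (1, 1, 1, 1, 1, 1, 1, 1, 1, 56)] with period length k = 10.
k is even, so the fundamental solution of x^2 - 819y^2 = 1 is (p_{k-1}, q_{k-1}) = (p_9, q_9); compute convergents through index 9.
Convergents (p_i = a_i*p_{i-1} + p_{i-2}, q_i = a_i*q_{i-1} + q_{i-2} with p_{-2}=0, p_{-1}=1, q_{-2}=1, q_{-1}=0):
  i=0: a_0=28, p_0 = 28*1 + 0 = 28, q_0 = 28*0 + 1 = 1.
  i=1: a_1=1, p_1 = 1*28 + 1 = 29, q_1 = 1*1 + 0 = 1.
  i=2: a_2=1, p_2 = 1*29 + 28 = 57, q_2 = 1*1 + 1 = 2.
  i=3: a_3=1, p_3 = 1*57 + 29 = 86, q_3 = 1*2 + 1 = 3.
  i=4: a_4=1, p_4 = 1*86 + 57 = 143, q_4 = 1*3 + 2 = 5.
  i=5: a_5=1, p_5 = 1*143 + 86 = 229, q_5 = 1*5 + 3 = 8.
  i=6: a_6=1, p_6 = 1*229 + 143 = 372, q_6 = 1*8 + 5 = 13.
  i=7: a_7=1, p_7 = 1*372 + 229 = 601, q_7 = 1*13 + 8 = 21.
  i=8: a_8=1, p_8 = 1*601 + 372 = 973, q_8 = 1*21 + 13 = 34.
  i=9: a_9=1, p_9 = 1*973 + 601 = 1574, q_9 = 1*34 + 21 = 55.
Check: 1574^2 - 819*55^2 = 2477476 - 2477475 = 1, so (x, y) = (1574, 55) solves the equation, and by the theorem it is the least positive solution.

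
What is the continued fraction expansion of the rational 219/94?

[2; 3, 31]

Run the Euclidean algorithm on 219 and 94; the successive quotients are the partial quotients a_0, a_1, ... (each step inverts the fractional part left over by the previous one):
  219 = 2*94 + 31, so a_0 = 2.
  94 = 3*31 + 1, so a_1 = 3.
  31 = 31*1 + 0, so a_2 = 31.
The remainder reaches 0 after 3 divisions, so the expansion has 3 partial quotients, read off in order.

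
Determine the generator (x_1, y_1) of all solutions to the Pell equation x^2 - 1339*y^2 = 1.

First expand sqrt(1339) as a continued fraction. With x_i = (sqrt(1339) + m_i)/d_i and (m_0, d_0) = (0, 1): a_0 = floor(sqrt(1339)) = 36, since 36^2 = 1296 <= 1339 < 1369 = 37^2.
Iterate m_{i+1} = d_i*a_i - m_i, d_{i+1} = (1339 - m_{i+1}^2)/d_i, a_{i+1} = floor((a_0 + m_{i+1})/d_{i+1}):
  m_1 = 1*36 - 0 = 36, d_1 = (1339 - 36^2)/1 = 43/1 = 43, a_1 = floor((36 + 36)/43) = 1.
  m_2 = 43*1 - 36 = 7, d_2 = (1339 - 7^2)/43 = 1290/43 = 30, a_2 = floor((36 + 7)/30) = 1.
  m_3 = 30*1 - 7 = 23, d_3 = (1339 - 23^2)/30 = 810/30 = 27, a_3 = floor((36 + 23)/27) = 2.
  m_4 = 27*2 - 23 = 31, d_4 = (1339 - 31^2)/27 = 378/27 = 14, a_4 = floor((36 + 31)/14) = 4.
  m_5 = 14*4 - 31 = 25, d_5 = (1339 - 25^2)/14 = 714/14 = 51, a_5 = floor((36 + 25)/51) = 1.
  m_6 = 51*1 - 25 = 26, d_6 = (1339 - 26^2)/51 = 663/51 = 13, a_6 = floor((36 + 26)/13) = 4.
  m_7 = 13*4 - 26 = 26, d_7 = (1339 - 26^2)/13 = 663/13 = 51, a_7 = floor((36 + 26)/51) = 1.
  m_8 = 51*1 - 26 = 25, d_8 = (1339 - 25^2)/51 = 714/51 = 14, a_8 = floor((36 + 25)/14) = 4.
  m_9 = 14*4 - 25 = 31, d_9 = (1339 - 31^2)/14 = 378/14 = 27, a_9 = floor((36 + 31)/27) = 2.
  m_10 = 27*2 - 31 = 23, d_10 = (1339 - 23^2)/27 = 810/27 = 30, a_10 = floor((36 + 23)/30) = 1.
  m_11 = 30*1 - 23 = 7, d_11 = (1339 - 7^2)/30 = 1290/30 = 43, a_11 = floor((36 + 7)/43) = 1.
  m_12 = 43*1 - 7 = 36, d_12 = (1339 - 36^2)/43 = 43/43 = 1, a_12 = floor((36 + 36)/1) = 72.
  m_13 = 1*72 - 36 = 36, d_13 = (1339 - 36^2)/1 = 43/1 = 43: (m_13, d_13) = (m_1, d_1) = (36, 43), so from here the quotients repeat a_1, ..., a_12; the period length is 12.
So sqrt(1339) = [36; (1, 1, 2, 4, 1, 4, 1, 4, 2, 1, 1, 72)] with period length k = 12.
k is even, so the fundamental solution of x^2 - 1339y^2 = 1 is (p_{k-1}, q_{k-1}) = (p_11, q_11); compute convergents through index 11.
Convergents (p_i = a_i*p_{i-1} + p_{i-2}, q_i = a_i*q_{i-1} + q_{i-2} with p_{-2}=0, p_{-1}=1, q_{-2}=1, q_{-1}=0):
  i=0: a_0=36, p_0 = 36*1 + 0 = 36, q_0 = 36*0 + 1 = 1.
  i=1: a_1=1, p_1 = 1*36 + 1 = 37, q_1 = 1*1 + 0 = 1.
  i=2: a_2=1, p_2 = 1*37 + 36 = 73, q_2 = 1*1 + 1 = 2.
  i=3: a_3=2, p_3 = 2*73 + 37 = 183, q_3 = 2*2 + 1 = 5.
  i=4: a_4=4, p_4 = 4*183 + 73 = 805, q_4 = 4*5 + 2 = 22.
  i=5: a_5=1, p_5 = 1*805 + 183 = 988, q_5 = 1*22 + 5 = 27.
  i=6: a_6=4, p_6 = 4*988 + 805 = 4757, q_6 = 4*27 + 22 = 130.
  i=7: a_7=1, p_7 = 1*4757 + 988 = 5745, q_7 = 1*130 + 27 = 157.
  i=8: a_8=4, p_8 = 4*5745 + 4757 = 27737, q_8 = 4*157 + 130 = 758.
  i=9: a_9=2, p_9 = 2*27737 + 5745 = 61219, q_9 = 2*758 + 157 = 1673.
  i=10: a_10=1, p_10 = 1*61219 + 27737 = 88956, q_10 = 1*1673 + 758 = 2431.
  i=11: a_11=1, p_11 = 1*88956 + 61219 = 150175, q_11 = 1*2431 + 1673 = 4104.
Check: 150175^2 - 1339*4104^2 = 22552530625 - 22552530624 = 1, so (x, y) = (150175, 4104) solves the equation, and by the theorem it is the least positive solution.

(x, y) = (150175, 4104)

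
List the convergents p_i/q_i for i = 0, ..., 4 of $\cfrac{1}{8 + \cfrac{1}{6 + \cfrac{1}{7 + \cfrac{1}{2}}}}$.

0/1, 1/8, 6/49, 43/351, 92/751

Using the convergent recurrence p_i = a_i*p_{i-1} + p_{i-2}, q_i = a_i*q_{i-1} + q_{i-2} with p_{-2}=0, p_{-1}=1, q_{-2}=1, q_{-1}=0:
  i=0: a_0=0, p_0 = 0*1 + 0 = 0, q_0 = 0*0 + 1 = 1.
  i=1: a_1=8, p_1 = 8*0 + 1 = 1, q_1 = 8*1 + 0 = 8.
  i=2: a_2=6, p_2 = 6*1 + 0 = 6, q_2 = 6*8 + 1 = 49.
  i=3: a_3=7, p_3 = 7*6 + 1 = 43, q_3 = 7*49 + 8 = 351.
  i=4: a_4=2, p_4 = 2*43 + 6 = 92, q_4 = 2*351 + 49 = 751.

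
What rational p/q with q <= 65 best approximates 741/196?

Expand x = 741/196 as a continued fraction with the Euclidean algorithm:
  741 = 3*196 + 153, so a_0 = 3.
  196 = 1*153 + 43, so a_1 = 1.
  153 = 3*43 + 24, so a_2 = 3.
  43 = 1*24 + 19, so a_3 = 1.
  24 = 1*19 + 5, so a_4 = 1.
  19 = 3*5 + 4, so a_5 = 3.
  5 = 1*4 + 1, so a_6 = 1.
  4 = 4*1 + 0, so a_7 = 4.
so x = [3; 1, 3, 1, 1, 3, 1, 4].
Convergents (p_i = a_i*p_{i-1} + p_{i-2}, q_i = a_i*q_{i-1} + q_{i-2} with p_{-2}=0, p_{-1}=1, q_{-2}=1, q_{-1}=0), until the denominator exceeds 65:
  i=0: a_0=3, p_0 = 3*1 + 0 = 3, q_0 = 3*0 + 1 = 1.
  i=1: a_1=1, p_1 = 1*3 + 1 = 4, q_1 = 1*1 + 0 = 1.
  i=2: a_2=3, p_2 = 3*4 + 3 = 15, q_2 = 3*1 + 1 = 4.
  i=3: a_3=1, p_3 = 1*15 + 4 = 19, q_3 = 1*4 + 1 = 5.
  i=4: a_4=1, p_4 = 1*19 + 15 = 34, q_4 = 1*5 + 4 = 9.
  i=5: a_5=3, p_5 = 3*34 + 19 = 121, q_5 = 3*9 + 5 = 32.
  i=6: a_6=1, p_6 = 1*121 + 34 = 155, q_6 = 1*32 + 9 = 41.
  i=7: a_7=4, p_7 = 4*155 + 121 = 741, q_7 = 4*41 + 32 = 196.
q_7 = 196 > 65, so the last convergent with denominator <= 65 is p_6/q_6 = 155/41.
The closest fraction with denominator <= 65 is either p_6/q_6 or the intermediate fraction (k*p_6 + p_5)/(k*q_6 + q_5) with the largest k >= 1 whose denominator stays <= 65; these approach x as k grows, and every other convergent or intermediate fraction in range is farther away.
Largest k: floor((65 - q_5)/q_6) = floor((65 - 32)/41) = 0.
Since k = 0, no intermediate fraction beyond p_6/q_6 has denominator <= 65, so the convergent 155/41 is the closest (its error is |741*41 - 155*196|/(196*41) = 1/8036).

155/41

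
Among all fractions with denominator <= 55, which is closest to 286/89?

151/47

Expand x = 286/89 as a continued fraction with the Euclidean algorithm:
  286 = 3*89 + 19, so a_0 = 3.
  89 = 4*19 + 13, so a_1 = 4.
  19 = 1*13 + 6, so a_2 = 1.
  13 = 2*6 + 1, so a_3 = 2.
  6 = 6*1 + 0, so a_4 = 6.
so x = [3; 4, 1, 2, 6].
Convergents (p_i = a_i*p_{i-1} + p_{i-2}, q_i = a_i*q_{i-1} + q_{i-2} with p_{-2}=0, p_{-1}=1, q_{-2}=1, q_{-1}=0), until the denominator exceeds 55:
  i=0: a_0=3, p_0 = 3*1 + 0 = 3, q_0 = 3*0 + 1 = 1.
  i=1: a_1=4, p_1 = 4*3 + 1 = 13, q_1 = 4*1 + 0 = 4.
  i=2: a_2=1, p_2 = 1*13 + 3 = 16, q_2 = 1*4 + 1 = 5.
  i=3: a_3=2, p_3 = 2*16 + 13 = 45, q_3 = 2*5 + 4 = 14.
  i=4: a_4=6, p_4 = 6*45 + 16 = 286, q_4 = 6*14 + 5 = 89.
q_4 = 89 > 55, so the last convergent with denominator <= 55 is p_3/q_3 = 45/14.
The closest fraction with denominator <= 55 is either p_3/q_3 or the intermediate fraction (k*p_3 + p_2)/(k*q_3 + q_2) with the largest k >= 1 whose denominator stays <= 55; these approach x as k grows, and every other convergent or intermediate fraction in range is farther away.
Largest k: floor((55 - q_2)/q_3) = floor((55 - 5)/14) = 3.
That gives (3*45 + 16)/(3*14 + 5) = 151/47.
Compare the errors: |x - 45/14| = |286*14 - 45*89|/(89*14) = 1/1246, and |x - 151/47| = |286*47 - 151*89|/(89*47) = 3/4183.
Cross-multiplying, 3*1246 = 3738 < 4183 = 1*4183, so 3/4183 is smaller: the intermediate fraction 151/47 is closer to x than 45/14.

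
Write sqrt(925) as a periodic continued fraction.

Write x_i = (sqrt(925) + m_i)/d_i with (m_0, d_0) = (0, 1). a_0 = floor(sqrt(925)) = 30, since 30^2 = 900 <= 925 < 961 = 31^2.
Iterate m_{i+1} = d_i*a_i - m_i, d_{i+1} = (925 - m_{i+1}^2)/d_i, a_{i+1} = floor((a_0 + m_{i+1})/d_{i+1}):
  m_1 = 1*30 - 0 = 30, d_1 = (925 - 30^2)/1 = 25/1 = 25, a_1 = floor((30 + 30)/25) = 2.
  m_2 = 25*2 - 30 = 20, d_2 = (925 - 20^2)/25 = 525/25 = 21, a_2 = floor((30 + 20)/21) = 2.
  m_3 = 21*2 - 20 = 22, d_3 = (925 - 22^2)/21 = 441/21 = 21, a_3 = floor((30 + 22)/21) = 2.
  m_4 = 21*2 - 22 = 20, d_4 = (925 - 20^2)/21 = 525/21 = 25, a_4 = floor((30 + 20)/25) = 2.
  m_5 = 25*2 - 20 = 30, d_5 = (925 - 30^2)/25 = 25/25 = 1, a_5 = floor((30 + 30)/1) = 60.
  m_6 = 1*60 - 30 = 30, d_6 = (925 - 30^2)/1 = 25/1 = 25: (m_6, d_6) = (m_1, d_1) = (30, 25), so from here the quotients repeat a_1, ..., a_5; the period length is 5.
Hence the expansion of sqrt(925) is a_0 = 30 followed by the repeating block 2, 2, 2, 2, 60 (period 5).

[30; (2, 2, 2, 2, 60)]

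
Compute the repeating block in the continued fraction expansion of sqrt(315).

Write x_i = (sqrt(315) + m_i)/d_i with (m_0, d_0) = (0, 1). a_0 = floor(sqrt(315)) = 17, since 17^2 = 289 <= 315 < 324 = 18^2.
Iterate m_{i+1} = d_i*a_i - m_i, d_{i+1} = (315 - m_{i+1}^2)/d_i, a_{i+1} = floor((a_0 + m_{i+1})/d_{i+1}):
  m_1 = 1*17 - 0 = 17, d_1 = (315 - 17^2)/1 = 26/1 = 26, a_1 = floor((17 + 17)/26) = 1.
  m_2 = 26*1 - 17 = 9, d_2 = (315 - 9^2)/26 = 234/26 = 9, a_2 = floor((17 + 9)/9) = 2.
  m_3 = 9*2 - 9 = 9, d_3 = (315 - 9^2)/9 = 234/9 = 26, a_3 = floor((17 + 9)/26) = 1.
  m_4 = 26*1 - 9 = 17, d_4 = (315 - 17^2)/26 = 26/26 = 1, a_4 = floor((17 + 17)/1) = 34.
  m_5 = 1*34 - 17 = 17, d_5 = (315 - 17^2)/1 = 26/1 = 26: (m_5, d_5) = (m_1, d_1) = (17, 26), so from here the quotients repeat a_1, ..., a_4; the period length is 4.
Hence the expansion of sqrt(315) is a_0 = 17 followed by the repeating block 1, 2, 1, 34 (period 4).

[17; (1, 2, 1, 34)]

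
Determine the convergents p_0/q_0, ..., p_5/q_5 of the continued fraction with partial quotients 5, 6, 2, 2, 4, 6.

5/1, 31/6, 67/13, 165/32, 727/141, 4527/878

Using the convergent recurrence p_i = a_i*p_{i-1} + p_{i-2}, q_i = a_i*q_{i-1} + q_{i-2} with p_{-2}=0, p_{-1}=1, q_{-2}=1, q_{-1}=0:
  i=0: a_0=5, p_0 = 5*1 + 0 = 5, q_0 = 5*0 + 1 = 1.
  i=1: a_1=6, p_1 = 6*5 + 1 = 31, q_1 = 6*1 + 0 = 6.
  i=2: a_2=2, p_2 = 2*31 + 5 = 67, q_2 = 2*6 + 1 = 13.
  i=3: a_3=2, p_3 = 2*67 + 31 = 165, q_3 = 2*13 + 6 = 32.
  i=4: a_4=4, p_4 = 4*165 + 67 = 727, q_4 = 4*32 + 13 = 141.
  i=5: a_5=6, p_5 = 6*727 + 165 = 4527, q_5 = 6*141 + 32 = 878.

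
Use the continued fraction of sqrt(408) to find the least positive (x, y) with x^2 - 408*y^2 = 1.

(x, y) = (101, 5)

First expand sqrt(408) as a continued fraction. With x_i = (sqrt(408) + m_i)/d_i and (m_0, d_0) = (0, 1): a_0 = floor(sqrt(408)) = 20, since 20^2 = 400 <= 408 < 441 = 21^2.
Iterate m_{i+1} = d_i*a_i - m_i, d_{i+1} = (408 - m_{i+1}^2)/d_i, a_{i+1} = floor((a_0 + m_{i+1})/d_{i+1}):
  m_1 = 1*20 - 0 = 20, d_1 = (408 - 20^2)/1 = 8/1 = 8, a_1 = floor((20 + 20)/8) = 5.
  m_2 = 8*5 - 20 = 20, d_2 = (408 - 20^2)/8 = 8/8 = 1, a_2 = floor((20 + 20)/1) = 40.
  m_3 = 1*40 - 20 = 20, d_3 = (408 - 20^2)/1 = 8/1 = 8: (m_3, d_3) = (m_1, d_1) = (20, 8), so from here the quotients repeat a_1, a_2; the period length is 2.
So sqrt(408) = [20; (5, 40)] with period length k = 2.
k is even, so the fundamental solution of x^2 - 408y^2 = 1 is (p_{k-1}, q_{k-1}) = (p_1, q_1); compute convergents through index 1.
Convergents (p_i = a_i*p_{i-1} + p_{i-2}, q_i = a_i*q_{i-1} + q_{i-2} with p_{-2}=0, p_{-1}=1, q_{-2}=1, q_{-1}=0):
  i=0: a_0=20, p_0 = 20*1 + 0 = 20, q_0 = 20*0 + 1 = 1.
  i=1: a_1=5, p_1 = 5*20 + 1 = 101, q_1 = 5*1 + 0 = 5.
Check: 101^2 - 408*5^2 = 10201 - 10200 = 1, so (x, y) = (101, 5) solves the equation, and by the theorem it is the least positive solution.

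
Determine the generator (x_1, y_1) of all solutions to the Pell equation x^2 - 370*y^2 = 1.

(x, y) = (213859, 11118)

First expand sqrt(370) as a continued fraction. With x_i = (sqrt(370) + m_i)/d_i and (m_0, d_0) = (0, 1): a_0 = floor(sqrt(370)) = 19, since 19^2 = 361 <= 370 < 400 = 20^2.
Iterate m_{i+1} = d_i*a_i - m_i, d_{i+1} = (370 - m_{i+1}^2)/d_i, a_{i+1} = floor((a_0 + m_{i+1})/d_{i+1}):
  m_1 = 1*19 - 0 = 19, d_1 = (370 - 19^2)/1 = 9/1 = 9, a_1 = floor((19 + 19)/9) = 4.
  m_2 = 9*4 - 19 = 17, d_2 = (370 - 17^2)/9 = 81/9 = 9, a_2 = floor((19 + 17)/9) = 4.
  m_3 = 9*4 - 17 = 19, d_3 = (370 - 19^2)/9 = 9/9 = 1, a_3 = floor((19 + 19)/1) = 38.
  m_4 = 1*38 - 19 = 19, d_4 = (370 - 19^2)/1 = 9/1 = 9: (m_4, d_4) = (m_1, d_1) = (19, 9), so from here the quotients repeat a_1, ..., a_3; the period length is 3.
So sqrt(370) = [19; (4, 4, 38)] with period length k = 3.
k is odd, so (p_{k-1}, q_{k-1}) only solves x^2 - 370y^2 = -1 and the fundamental solution of x^2 - 370y^2 = 1 is (p_{2k-1}, q_{2k-1}) = (p_5, q_5); compute convergents through index 5, running through the period twice.
Convergents (p_i = a_i*p_{i-1} + p_{i-2}, q_i = a_i*q_{i-1} + q_{i-2} with p_{-2}=0, p_{-1}=1, q_{-2}=1, q_{-1}=0):
  i=0: a_0=19, p_0 = 19*1 + 0 = 19, q_0 = 19*0 + 1 = 1.
  i=1: a_1=4, p_1 = 4*19 + 1 = 77, q_1 = 4*1 + 0 = 4.
  i=2: a_2=4, p_2 = 4*77 + 19 = 327, q_2 = 4*4 + 1 = 17.
  i=3: a_3=38, p_3 = 38*327 + 77 = 12503, q_3 = 38*17 + 4 = 650.
  i=4: a_4=4, p_4 = 4*12503 + 327 = 50339, q_4 = 4*650 + 17 = 2617.
  i=5: a_5=4, p_5 = 4*50339 + 12503 = 213859, q_5 = 4*2617 + 650 = 11118.
Indeed p_2^2 - 370*q_2^2 = 106929 - 106930 = -1, not +1.
Check: 213859^2 - 370*11118^2 = 45735671881 - 45735671880 = 1, so (x, y) = (213859, 11118) solves the equation, and by the theorem it is the least positive solution.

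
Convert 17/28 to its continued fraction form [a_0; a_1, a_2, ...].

[0; 1, 1, 1, 1, 5]

Run the Euclidean algorithm on 17 and 28; the successive quotients are the partial quotients a_0, a_1, ... (each step inverts the fractional part left over by the previous one):
  17 = 0*28 + 17, so a_0 = 0.
  28 = 1*17 + 11, so a_1 = 1.
  17 = 1*11 + 6, so a_2 = 1.
  11 = 1*6 + 5, so a_3 = 1.
  6 = 1*5 + 1, so a_4 = 1.
  5 = 5*1 + 0, so a_5 = 5.
The remainder reaches 0 after 6 divisions, so the expansion has 6 partial quotients, read off in order.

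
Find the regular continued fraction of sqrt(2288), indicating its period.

Write x_i = (sqrt(2288) + m_i)/d_i with (m_0, d_0) = (0, 1). a_0 = floor(sqrt(2288)) = 47, since 47^2 = 2209 <= 2288 < 2304 = 48^2.
Iterate m_{i+1} = d_i*a_i - m_i, d_{i+1} = (2288 - m_{i+1}^2)/d_i, a_{i+1} = floor((a_0 + m_{i+1})/d_{i+1}):
  m_1 = 1*47 - 0 = 47, d_1 = (2288 - 47^2)/1 = 79/1 = 79, a_1 = floor((47 + 47)/79) = 1.
  m_2 = 79*1 - 47 = 32, d_2 = (2288 - 32^2)/79 = 1264/79 = 16, a_2 = floor((47 + 32)/16) = 4.
  m_3 = 16*4 - 32 = 32, d_3 = (2288 - 32^2)/16 = 1264/16 = 79, a_3 = floor((47 + 32)/79) = 1.
  m_4 = 79*1 - 32 = 47, d_4 = (2288 - 47^2)/79 = 79/79 = 1, a_4 = floor((47 + 47)/1) = 94.
  m_5 = 1*94 - 47 = 47, d_5 = (2288 - 47^2)/1 = 79/1 = 79: (m_5, d_5) = (m_1, d_1) = (47, 79), so from here the quotients repeat a_1, ..., a_4; the period length is 4.
Hence the expansion of sqrt(2288) is a_0 = 47 followed by the repeating block 1, 4, 1, 94 (period 4).

[47; (1, 4, 1, 94)]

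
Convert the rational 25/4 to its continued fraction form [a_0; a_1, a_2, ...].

Run the Euclidean algorithm on 25 and 4; the successive quotients are the partial quotients a_0, a_1, ... (each step inverts the fractional part left over by the previous one):
  25 = 6*4 + 1, so a_0 = 6.
  4 = 4*1 + 0, so a_1 = 4.
The remainder reaches 0 after 2 divisions, so the expansion has 2 partial quotients, read off in order.

[6; 4]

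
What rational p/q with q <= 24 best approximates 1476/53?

557/20

Expand x = 1476/53 as a continued fraction with the Euclidean algorithm:
  1476 = 27*53 + 45, so a_0 = 27.
  53 = 1*45 + 8, so a_1 = 1.
  45 = 5*8 + 5, so a_2 = 5.
  8 = 1*5 + 3, so a_3 = 1.
  5 = 1*3 + 2, so a_4 = 1.
  3 = 1*2 + 1, so a_5 = 1.
  2 = 2*1 + 0, so a_6 = 2.
so x = [27; 1, 5, 1, 1, 1, 2].
Convergents (p_i = a_i*p_{i-1} + p_{i-2}, q_i = a_i*q_{i-1} + q_{i-2} with p_{-2}=0, p_{-1}=1, q_{-2}=1, q_{-1}=0), until the denominator exceeds 24:
  i=0: a_0=27, p_0 = 27*1 + 0 = 27, q_0 = 27*0 + 1 = 1.
  i=1: a_1=1, p_1 = 1*27 + 1 = 28, q_1 = 1*1 + 0 = 1.
  i=2: a_2=5, p_2 = 5*28 + 27 = 167, q_2 = 5*1 + 1 = 6.
  i=3: a_3=1, p_3 = 1*167 + 28 = 195, q_3 = 1*6 + 1 = 7.
  i=4: a_4=1, p_4 = 1*195 + 167 = 362, q_4 = 1*7 + 6 = 13.
  i=5: a_5=1, p_5 = 1*362 + 195 = 557, q_5 = 1*13 + 7 = 20.
  i=6: a_6=2, p_6 = 2*557 + 362 = 1476, q_6 = 2*20 + 13 = 53.
q_6 = 53 > 24, so the last convergent with denominator <= 24 is p_5/q_5 = 557/20.
The closest fraction with denominator <= 24 is either p_5/q_5 or the intermediate fraction (k*p_5 + p_4)/(k*q_5 + q_4) with the largest k >= 1 whose denominator stays <= 24; these approach x as k grows, and every other convergent or intermediate fraction in range is farther away.
Largest k: floor((24 - q_4)/q_5) = floor((24 - 13)/20) = 0.
Since k = 0, no intermediate fraction beyond p_5/q_5 has denominator <= 24, so the convergent 557/20 is the closest (its error is |1476*20 - 557*53|/(53*20) = 1/1060).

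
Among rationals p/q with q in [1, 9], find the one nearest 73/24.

Expand x = 73/24 as a continued fraction with the Euclidean algorithm:
  73 = 3*24 + 1, so a_0 = 3.
  24 = 24*1 + 0, so a_1 = 24.
so x = [3; 24].
Convergents (p_i = a_i*p_{i-1} + p_{i-2}, q_i = a_i*q_{i-1} + q_{i-2} with p_{-2}=0, p_{-1}=1, q_{-2}=1, q_{-1}=0), until the denominator exceeds 9:
  i=0: a_0=3, p_0 = 3*1 + 0 = 3, q_0 = 3*0 + 1 = 1.
  i=1: a_1=24, p_1 = 24*3 + 1 = 73, q_1 = 24*1 + 0 = 24.
q_1 = 24 > 9, so the last convergent with denominator <= 9 is p_0/q_0 = 3/1.
The closest fraction with denominator <= 9 is either p_0/q_0 or the intermediate fraction (k*p_0 + p_{-1})/(k*q_0 + q_{-1}) with the largest k >= 1 whose denominator stays <= 9; these approach x as k grows, and every other convergent or intermediate fraction in range is farther away.
Largest k: floor((9 - q_{-1})/q_0) = floor((9 - 0)/1) = 9 (using the seeds p_{-1} = 1, q_{-1} = 0).
That gives (9*3 + 1)/(9*1 + 0) = 28/9.
Compare the errors: |x - 3/1| = |73*1 - 3*24|/(24*1) = 1/24, and |x - 28/9| = |73*9 - 28*24|/(24*9) = 15/216.
Cross-multiplying, 1*216 = 216 < 360 = 15*24, so 1/24 is smaller: the convergent 3/1 is closer to x than 28/9.

3/1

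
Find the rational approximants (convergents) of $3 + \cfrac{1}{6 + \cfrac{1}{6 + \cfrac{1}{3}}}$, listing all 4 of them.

3/1, 19/6, 117/37, 370/117

Using the convergent recurrence p_i = a_i*p_{i-1} + p_{i-2}, q_i = a_i*q_{i-1} + q_{i-2} with p_{-2}=0, p_{-1}=1, q_{-2}=1, q_{-1}=0:
  i=0: a_0=3, p_0 = 3*1 + 0 = 3, q_0 = 3*0 + 1 = 1.
  i=1: a_1=6, p_1 = 6*3 + 1 = 19, q_1 = 6*1 + 0 = 6.
  i=2: a_2=6, p_2 = 6*19 + 3 = 117, q_2 = 6*6 + 1 = 37.
  i=3: a_3=3, p_3 = 3*117 + 19 = 370, q_3 = 3*37 + 6 = 117.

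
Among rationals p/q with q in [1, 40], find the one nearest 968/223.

Expand x = 968/223 as a continued fraction with the Euclidean algorithm:
  968 = 4*223 + 76, so a_0 = 4.
  223 = 2*76 + 71, so a_1 = 2.
  76 = 1*71 + 5, so a_2 = 1.
  71 = 14*5 + 1, so a_3 = 14.
  5 = 5*1 + 0, so a_4 = 5.
so x = [4; 2, 1, 14, 5].
Convergents (p_i = a_i*p_{i-1} + p_{i-2}, q_i = a_i*q_{i-1} + q_{i-2} with p_{-2}=0, p_{-1}=1, q_{-2}=1, q_{-1}=0), until the denominator exceeds 40:
  i=0: a_0=4, p_0 = 4*1 + 0 = 4, q_0 = 4*0 + 1 = 1.
  i=1: a_1=2, p_1 = 2*4 + 1 = 9, q_1 = 2*1 + 0 = 2.
  i=2: a_2=1, p_2 = 1*9 + 4 = 13, q_2 = 1*2 + 1 = 3.
  i=3: a_3=14, p_3 = 14*13 + 9 = 191, q_3 = 14*3 + 2 = 44.
q_3 = 44 > 40, so the last convergent with denominator <= 40 is p_2/q_2 = 13/3.
The closest fraction with denominator <= 40 is either p_2/q_2 or the intermediate fraction (k*p_2 + p_1)/(k*q_2 + q_1) with the largest k >= 1 whose denominator stays <= 40; these approach x as k grows, and every other convergent or intermediate fraction in range is farther away.
Largest k: floor((40 - q_1)/q_2) = floor((40 - 2)/3) = 12.
That gives (12*13 + 9)/(12*3 + 2) = 165/38.
Compare the errors: |x - 13/3| = |968*3 - 13*223|/(223*3) = 5/669, and |x - 165/38| = |968*38 - 165*223|/(223*38) = 11/8474.
Cross-multiplying, 11*669 = 7359 < 42370 = 5*8474, so 11/8474 is smaller: the intermediate fraction 165/38 is closer to x than 13/3.

165/38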